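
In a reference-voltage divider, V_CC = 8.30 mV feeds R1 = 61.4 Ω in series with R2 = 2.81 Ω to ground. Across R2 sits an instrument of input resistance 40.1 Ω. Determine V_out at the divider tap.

First combine the lower leg with the load: R2 ‖ R_L = 2.626 Ω.
Then V_out = V_CC · R2'/(R1 + R2') = 8.30 × 2.626/64.03 = 0.3404 mV.

V_out ≈ 0.340 mV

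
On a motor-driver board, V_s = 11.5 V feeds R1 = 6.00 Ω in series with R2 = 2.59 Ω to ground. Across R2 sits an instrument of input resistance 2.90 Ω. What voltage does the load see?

V_out ≈ 2.14 V

First combine the lower leg with the load: R2 ‖ R_L = 1.368 Ω.
Now apply the divider: V_out = 11.5 × 0.1857 = 2.135 V.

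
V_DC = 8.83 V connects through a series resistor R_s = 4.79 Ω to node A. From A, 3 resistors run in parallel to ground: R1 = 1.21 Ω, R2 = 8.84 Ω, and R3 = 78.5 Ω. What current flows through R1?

Equivalent of the parallel group: R_p = 1.050 Ω.
V_A by voltage divider: V_A = 8.83 × 1.050/(4.79 + 1.050) = 1.588 V.
I(R1) = V_A / R1 = 1.588/1.21 = 1.312 A.

I ≈ 1.31 A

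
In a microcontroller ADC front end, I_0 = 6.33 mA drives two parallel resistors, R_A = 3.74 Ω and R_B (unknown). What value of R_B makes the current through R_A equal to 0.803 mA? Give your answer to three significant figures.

R_B ≈ 0.543 Ω

In a two-way split, I_A/I_0 = R_B/(R_A + R_B).
0.803/6.33 = R_B/(R_A + R_B) → R_B = R_A · (0.1269)/(1 − 0.1269) = 3.74 × 0.1453 = 0.5434 Ω.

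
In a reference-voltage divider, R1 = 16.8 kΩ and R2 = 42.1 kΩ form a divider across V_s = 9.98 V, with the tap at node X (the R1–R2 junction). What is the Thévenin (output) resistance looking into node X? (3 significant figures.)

R_th ≈ 12.0 kΩ

Looking into X with the source shorted: R_th = R1·R2/(R1+R2) = 16.80 × 42.1/58.90 = 12.01 kΩ.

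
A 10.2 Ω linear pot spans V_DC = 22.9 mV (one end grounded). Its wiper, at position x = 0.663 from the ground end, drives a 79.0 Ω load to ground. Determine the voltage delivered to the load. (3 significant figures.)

V_out ≈ 14.8 mV

The pot divides into 3.437 Ω above the wiper and 6.763 Ω below.
Lower segment in parallel with the load: 6.763 ‖ 79.0 = 6.229 Ω.
Then V_out = V_DC · 6.229/(3.437 + 6.229) = 14.76 mV.
(Unloaded: V_out = x·V_DC = 15.2 mV.)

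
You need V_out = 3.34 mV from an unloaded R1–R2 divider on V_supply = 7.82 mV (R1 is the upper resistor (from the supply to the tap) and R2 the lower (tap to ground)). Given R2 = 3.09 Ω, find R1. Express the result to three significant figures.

Required fraction k = V_out/V_supply = 0.4271.
Rearranging, R1 = R2·(1−k)/k = 3.09 × 1.341 = 4.145 Ω.

R1 ≈ 4.14 Ω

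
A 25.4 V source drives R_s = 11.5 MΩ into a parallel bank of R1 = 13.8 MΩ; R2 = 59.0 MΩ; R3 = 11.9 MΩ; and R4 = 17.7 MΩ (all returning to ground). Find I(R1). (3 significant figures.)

Combine the parallel branches: R_p = (1/13.8 + 1/59.0 + 1/11.9 + 1/17.7)⁻¹ = 4.349 MΩ.
Node voltage V_A = V_CC · R_p/(R_s + R_p) = 25.4 × 0.2744 = 6.970 V.
I(R1) = V_A / R1 = 6.970/13.8 = 0.5050 µA.
(Check via current divider: I_total = 1.603 µA; share G_k/ΣG = 0.3151 → same result.)

I ≈ 0.505 µA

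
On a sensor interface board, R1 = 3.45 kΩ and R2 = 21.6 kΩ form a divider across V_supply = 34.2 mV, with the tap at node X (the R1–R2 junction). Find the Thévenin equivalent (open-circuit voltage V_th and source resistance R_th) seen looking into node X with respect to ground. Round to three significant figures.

V_th ≈ 29.5 mV, R_th ≈ 2.97 kΩ

With X open, the divider is unloaded: V_th = 34.2 × 21.6/25.05 = 29.49 mV.
With V_supply suppressed (replaced by a short), R_th = R1 ‖ R2 = (3.450 × 21.6)/(3.450 + 21.6) = 2.975 kΩ.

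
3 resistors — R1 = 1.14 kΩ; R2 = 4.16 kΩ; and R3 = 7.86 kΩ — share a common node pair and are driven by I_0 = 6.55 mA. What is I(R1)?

ΣG = 1/1.14 + 1/4.16 + 1/7.86 = 1.245.
By the current-divider rule, I = I_0 · G_k/ΣG = 6.55 × 0.7047 = 4.616 mA.

I ≈ 4.62 mA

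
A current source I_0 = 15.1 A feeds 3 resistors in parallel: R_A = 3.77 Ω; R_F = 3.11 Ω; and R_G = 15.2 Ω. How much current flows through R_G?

I ≈ 1.52 A

Total conductance ΣG = 1/3.77 + 1/3.11 + 1/15.2 = 0.6526 (units of 1/Ω).
By the current-divider rule, I = I_0 · G_k/ΣG = 15.1 × 0.1008 = 1.522 A.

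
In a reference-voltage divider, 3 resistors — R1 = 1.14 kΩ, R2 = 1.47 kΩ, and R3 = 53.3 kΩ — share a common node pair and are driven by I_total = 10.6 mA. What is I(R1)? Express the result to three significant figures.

Conductances: ΣG = 1/1.14 + 1/1.47 + 1/53.3 = 1.576 (1/kΩ).
Current divider: I(R1) = I_total · G_k/ΣG = 10.6 × (0.8772/1.576) = 10.6 × 0.5565 = 5.899 mA.

I ≈ 5.90 mA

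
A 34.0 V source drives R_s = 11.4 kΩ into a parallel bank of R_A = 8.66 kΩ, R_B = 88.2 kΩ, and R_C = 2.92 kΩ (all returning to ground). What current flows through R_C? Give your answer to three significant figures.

I ≈ 1.83 mA

Parallel bank: R_p = 1/(1/8.66 + 1/88.2 + 1/2.92) = 2.131 kΩ.
V_A = 34.0 × 2.131/13.53 = 5.355 V.
I(R_C) = V_A / R_C = 5.355/2.92 = 1.834 mA.
(Check via current divider: I_total = 2.513 mA; share G_k/ΣG = 0.7298 → same result.)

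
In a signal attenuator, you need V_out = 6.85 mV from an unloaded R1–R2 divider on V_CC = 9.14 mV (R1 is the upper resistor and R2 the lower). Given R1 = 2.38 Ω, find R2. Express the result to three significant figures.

R2 ≈ 7.12 Ω

The divider ratio is R2/(R1+R2) = 6.85/9.14 = 0.7495.
So R2 = R1 · V_out/(V_CC − V_out) = 2.38 × 6.85/(9.14 − 6.85) = 2.38 × 2.991 = 7.119 Ω.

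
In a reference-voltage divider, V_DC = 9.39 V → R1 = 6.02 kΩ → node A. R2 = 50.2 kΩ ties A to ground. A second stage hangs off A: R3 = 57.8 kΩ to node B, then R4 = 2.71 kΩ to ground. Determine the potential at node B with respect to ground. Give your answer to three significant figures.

V_B ≈ 0.345 V

Node A sees R2 in parallel with the series input of stage 2, R3 + R4 = 60.51 kΩ.
R2 ‖ (R3+R4) = 27.44 kΩ.
So V_A = 9.39 × 0.8201 = 7.700 V.
V_B = V_A × 0.04479 = 0.3449 V.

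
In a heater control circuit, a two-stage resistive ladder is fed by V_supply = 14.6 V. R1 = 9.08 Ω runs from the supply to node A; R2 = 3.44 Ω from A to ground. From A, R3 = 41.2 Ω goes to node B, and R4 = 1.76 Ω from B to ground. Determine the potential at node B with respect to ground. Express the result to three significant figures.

V_B ≈ 0.155 V

Looking into the second stage from A: R3 + R4 = 42.96 Ω appears in parallel with R2.
R2 ‖ (R3+R4) = 3.185 Ω.
So V_A = 14.6 × 0.2597 = 3.791 V.
V_B = V_A × 0.04097 = 0.1553 V.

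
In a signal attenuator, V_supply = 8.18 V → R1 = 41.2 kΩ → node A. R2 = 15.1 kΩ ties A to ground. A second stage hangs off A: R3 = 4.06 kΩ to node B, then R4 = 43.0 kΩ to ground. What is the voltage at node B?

The second stage (R3 + R4 = 47.06 kΩ) loads node A in parallel with R2.
R2 ‖ (R3+R4) = 11.43 kΩ.
So V_A = 8.18 × 0.2172 = 1.777 V.
Then the unloaded second divider: V_B = V_A × R4/(R3+R4) = 1.777 × 0.9137 = 1.623 V.

V_B ≈ 1.62 V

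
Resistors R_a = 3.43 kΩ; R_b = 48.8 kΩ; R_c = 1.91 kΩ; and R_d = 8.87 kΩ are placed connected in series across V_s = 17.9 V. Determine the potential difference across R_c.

Series total: ΣR = 3.43 + 48.8 + 1.91 + 8.87 = 63.01 kΩ.
Voltage divider: V = V_s · (1.910 / 63.01) = 17.9 × 0.03031 = 0.5426 V.

V ≈ 0.543 V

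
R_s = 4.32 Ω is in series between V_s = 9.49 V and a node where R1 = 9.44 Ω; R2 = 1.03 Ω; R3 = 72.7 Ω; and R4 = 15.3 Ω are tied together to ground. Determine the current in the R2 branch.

Parallel bank: R_p = 1/(1/9.44 + 1/1.03 + 1/72.7 + 1/15.3) = 0.8651 Ω.
V_A by voltage divider: V_A = 9.49 × 0.8651/(4.32 + 0.8651) = 1.583 V.
I(R2) = V_A / R2 = 1.583/1.03 = 1.537 A.
(Equivalently: I_total = 1.830 A, then current-divider fraction G_k/ΣG = 0.8399.)

I ≈ 1.54 A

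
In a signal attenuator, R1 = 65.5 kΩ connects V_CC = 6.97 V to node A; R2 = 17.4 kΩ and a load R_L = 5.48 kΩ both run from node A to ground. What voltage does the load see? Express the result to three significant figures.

The load sits in parallel with R2, giving an effective lower resistance R2' = R2·R_L/(R2+R_L) = 4.167 kΩ.
Then V_out = V_CC · R2'/(R1 + R2') = 6.97 × 4.167/69.67 = 0.4169 V.

V_out ≈ 0.417 V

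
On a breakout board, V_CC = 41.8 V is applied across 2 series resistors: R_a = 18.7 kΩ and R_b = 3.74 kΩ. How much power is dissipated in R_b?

P ≈ 13.0 mW

ΣR = 22.44 kΩ → I = 41.8/22.44 = 1.863 mA.
V(R_b) = I·R = 6.967 V; P = V·I = 6.967 × 1.863 = 12.98 mW.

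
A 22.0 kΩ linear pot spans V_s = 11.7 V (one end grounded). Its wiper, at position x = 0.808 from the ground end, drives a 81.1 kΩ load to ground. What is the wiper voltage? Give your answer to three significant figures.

V_out ≈ 9.07 V

Lower segment x·R_p = 17.78 kΩ; upper segment (1−x)·R_p = 4.224 kΩ.
Lower segment in parallel with the load: 17.78 ‖ 81.1 = 14.58 kΩ.
Then V_out = V_s · 14.58/(4.224 + 14.58) = 9.072 V.
(Unloaded: V_out = x·V_s = 9.45 V.)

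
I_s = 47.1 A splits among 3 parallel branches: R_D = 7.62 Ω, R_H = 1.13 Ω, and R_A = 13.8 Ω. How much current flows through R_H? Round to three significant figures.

ΣG = 1/7.62 + 1/1.13 + 1/13.8 = 1.089.
R_H takes the fraction G_k/ΣG = 0.8850/1.089 = 0.8129, so I = 47.1 × 0.8129 = 38.29 A.

I ≈ 38.3 A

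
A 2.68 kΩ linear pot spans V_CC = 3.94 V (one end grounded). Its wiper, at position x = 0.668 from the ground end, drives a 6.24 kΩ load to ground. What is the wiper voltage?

V_out ≈ 2.40 V

The pot divides into 0.8898 kΩ above the wiper and 1.790 kΩ below.
(x·R_p) ‖ R_L = 1.391 kΩ.
Then V_out = V_CC · 1.391/(0.8898 + 1.391) = 2.403 V.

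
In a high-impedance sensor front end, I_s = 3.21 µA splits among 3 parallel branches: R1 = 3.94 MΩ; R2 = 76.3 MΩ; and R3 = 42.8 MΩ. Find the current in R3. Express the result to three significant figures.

ΣG = 1/3.94 + 1/76.3 + 1/42.8 = 0.2903.
Current divider: I(R3) = I_s · G_k/ΣG = 3.21 × (0.02336/0.2903) = 3.21 × 0.08049 = 0.2584 µA.

I ≈ 0.258 µA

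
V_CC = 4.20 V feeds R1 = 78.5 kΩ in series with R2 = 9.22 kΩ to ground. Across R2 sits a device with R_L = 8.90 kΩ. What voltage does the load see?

V_out ≈ 0.229 V

The load sits in parallel with R2, giving an effective lower resistance R2' = R2·R_L/(R2+R_L) = 4.529 kΩ.
Now apply the divider: V_out = 4.20 × 0.05454 = 0.2291 V.
(Unloaded it would be 0.441 V; the load pulls it down.)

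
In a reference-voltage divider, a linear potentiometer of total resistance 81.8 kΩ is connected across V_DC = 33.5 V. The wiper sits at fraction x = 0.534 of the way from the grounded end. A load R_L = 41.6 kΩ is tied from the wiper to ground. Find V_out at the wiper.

V_out ≈ 12.0 V

Lower segment x·R_p = 43.68 kΩ; upper segment (1−x)·R_p = 38.12 kΩ.
R_L loads the lower segment: effective lower R = 21.31 kΩ.
V_out = 33.5 × 21.31/(38.12 + 21.31) = 12.01 V.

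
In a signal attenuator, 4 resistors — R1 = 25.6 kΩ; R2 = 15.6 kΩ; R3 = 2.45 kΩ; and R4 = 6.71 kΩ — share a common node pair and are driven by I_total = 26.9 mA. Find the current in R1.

Conductances: ΣG = 1/25.6 + 1/15.6 + 1/2.45 + 1/6.71 = 0.6604 (1/kΩ).
Current divider: I(R1) = I_total · G_k/ΣG = 26.9 × (0.03906/0.6604) = 26.9 × 0.05915 = 1.591 mA.

I ≈ 1.59 mA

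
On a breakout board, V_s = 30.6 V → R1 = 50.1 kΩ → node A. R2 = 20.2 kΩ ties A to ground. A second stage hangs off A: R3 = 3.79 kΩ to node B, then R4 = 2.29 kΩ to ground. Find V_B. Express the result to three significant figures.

V_B ≈ 0.983 V

Node A sees R2 in parallel with the series input of stage 2, R3 + R4 = 6.080 kΩ.
Effective lower resistance at A: R2 ‖ 6.080 = 4.673 kΩ.
So V_A = 30.6 × 0.08532 = 2.611 V.
V_B = V_A × 0.3766 = 0.9834 V.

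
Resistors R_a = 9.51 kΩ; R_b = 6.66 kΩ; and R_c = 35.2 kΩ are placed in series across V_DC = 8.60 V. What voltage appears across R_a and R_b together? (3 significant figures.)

Total series resistance ΣR = 9.51 + 6.66 + 35.2 = 51.37 kΩ.
R_{R_a..R_b} = 9.51 + 6.66 = 16.17 kΩ.
V = V_DC · R/ΣR = 8.60 × 0.3148 = 2.707 V.

V ≈ 2.71 V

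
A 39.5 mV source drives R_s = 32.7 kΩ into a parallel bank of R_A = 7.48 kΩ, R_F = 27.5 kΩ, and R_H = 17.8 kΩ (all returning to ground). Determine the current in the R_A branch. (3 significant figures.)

I ≈ 0.629 µA

Parallel bank: R_p = 1/(1/7.48 + 1/27.5 + 1/17.8) = 4.420 kΩ.
Node voltage V_A = V_DC · R_p/(R_s + R_p) = 39.5 × 0.1191 = 4.704 mV.
I(R_A) = V_A / R_A = 4.704/7.48 = 0.6288 µA.
(Equivalently: I_total = 1.064 µA, then current-divider fraction G_k/ΣG = 0.5909.)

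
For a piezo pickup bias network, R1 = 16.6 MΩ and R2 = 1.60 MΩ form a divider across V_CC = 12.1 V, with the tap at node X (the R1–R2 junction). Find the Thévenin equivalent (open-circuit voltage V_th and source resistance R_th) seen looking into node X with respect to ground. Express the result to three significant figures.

V_th is the unloaded tap voltage: V_CC · R2/(R1+R2) = 12.1 × 0.08791 = 1.064 V.
Looking into X with the source shorted: R_th = R1·R2/(R1+R2) = 16.60 × 1.60/18.20 = 1.459 MΩ.

V_th ≈ 1.06 V, R_th ≈ 1.46 MΩ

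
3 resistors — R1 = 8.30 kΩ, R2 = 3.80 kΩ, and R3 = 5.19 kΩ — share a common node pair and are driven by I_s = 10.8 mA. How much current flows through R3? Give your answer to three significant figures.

I ≈ 3.61 mA

Total conductance ΣG = 1/8.30 + 1/3.80 + 1/5.19 = 0.5763 (units of 1/kΩ).
R3 takes the fraction G_k/ΣG = 0.1927/0.5763 = 0.3343, so I = 10.8 × 0.3343 = 3.611 mA.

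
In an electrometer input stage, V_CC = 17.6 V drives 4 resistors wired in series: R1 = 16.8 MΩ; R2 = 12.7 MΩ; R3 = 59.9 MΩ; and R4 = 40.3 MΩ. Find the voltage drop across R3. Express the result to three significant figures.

V ≈ 8.13 V

ΣR = 16.8 + 12.7 + 59.9 + 40.3 = 129.7 MΩ.
By the voltage-divider rule, V = 17.6 × 59.90/129.7 = 8.128 V.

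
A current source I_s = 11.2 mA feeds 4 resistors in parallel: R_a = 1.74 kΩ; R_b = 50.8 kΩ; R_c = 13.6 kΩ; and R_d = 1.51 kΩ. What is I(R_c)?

I ≈ 0.619 mA

ΣG = 1/1.74 + 1/50.8 + 1/13.6 + 1/1.51 = 1.330.
R_c takes the fraction G_k/ΣG = 0.07353/1.330 = 0.05528, so I = 11.2 × 0.05528 = 0.6191 mA.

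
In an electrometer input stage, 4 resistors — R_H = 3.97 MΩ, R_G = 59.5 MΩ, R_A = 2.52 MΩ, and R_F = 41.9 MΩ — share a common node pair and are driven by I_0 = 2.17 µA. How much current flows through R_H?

I ≈ 0.793 µA

ΣG = 1/3.97 + 1/59.5 + 1/2.52 + 1/41.9 = 0.6894.
By the current-divider rule, I = I_0 · G_k/ΣG = 2.17 × 0.3654 = 0.7929 µA.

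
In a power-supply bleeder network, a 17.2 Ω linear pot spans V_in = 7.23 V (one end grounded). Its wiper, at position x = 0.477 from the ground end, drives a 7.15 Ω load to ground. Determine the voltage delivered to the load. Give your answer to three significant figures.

Lower segment x·R_p = 8.204 Ω; upper segment (1−x)·R_p = 8.996 Ω.
R_L loads the lower segment: effective lower R = 3.820 Ω.
Loaded-divider output: V_out = 7.23 × 0.2981 = 2.155 V.

V_out ≈ 2.16 V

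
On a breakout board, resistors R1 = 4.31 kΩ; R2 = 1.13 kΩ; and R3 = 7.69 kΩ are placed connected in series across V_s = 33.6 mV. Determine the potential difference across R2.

V ≈ 2.89 mV

Series total: ΣR = 4.31 + 1.13 + 7.69 = 13.13 kΩ.
Voltage divider: V = V_s · (1.130 / 13.13) = 33.6 × 0.08606 = 2.892 mV.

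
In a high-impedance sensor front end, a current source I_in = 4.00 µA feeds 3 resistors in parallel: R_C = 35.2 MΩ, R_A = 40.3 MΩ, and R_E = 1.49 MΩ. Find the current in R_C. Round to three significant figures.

I ≈ 0.157 µA

Total conductance ΣG = 1/35.2 + 1/40.3 + 1/1.49 = 0.7244 (units of 1/MΩ).
By the current-divider rule, I = I_in · G_k/ΣG = 4.00 × 0.03922 = 0.1569 µA.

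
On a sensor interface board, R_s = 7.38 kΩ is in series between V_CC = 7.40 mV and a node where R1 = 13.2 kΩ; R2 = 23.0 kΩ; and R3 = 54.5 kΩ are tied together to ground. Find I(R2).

I ≈ 0.160 µA

Equivalent of the parallel group: R_p = 7.268 kΩ.
Node voltage V_A = V_CC · R_p/(R_s + R_p) = 7.40 × 0.4962 = 3.672 mV.
Branch current I = V_A/R2 = 3.672/23.0 = 0.1596 µA.
(Check via current divider: I_total = 0.5052 µA; share G_k/ΣG = 0.3160 → same result.)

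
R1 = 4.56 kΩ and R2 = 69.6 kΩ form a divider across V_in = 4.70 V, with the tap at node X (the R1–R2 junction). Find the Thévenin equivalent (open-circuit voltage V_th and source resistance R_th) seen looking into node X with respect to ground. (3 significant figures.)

Open-circuit (no load on X): V_th = V_in · R2/(R1 + R2) = 4.70 × 69.6/(4.560 + 69.6) = 4.411 V.
With V_in suppressed (replaced by a short), R_th = R1 ‖ R2 = (4.560 × 69.6)/(4.560 + 69.6) = 4.280 kΩ.

V_th ≈ 4.41 V, R_th ≈ 4.28 kΩ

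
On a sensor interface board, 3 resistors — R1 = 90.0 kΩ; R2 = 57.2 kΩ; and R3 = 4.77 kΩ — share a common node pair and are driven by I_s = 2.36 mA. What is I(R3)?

I ≈ 2.08 mA

Conductances: ΣG = 1/90.0 + 1/57.2 + 1/4.77 = 0.2382 (1/kΩ).
Current divider: I(R3) = I_s · G_k/ΣG = 2.36 × (0.2096/0.2382) = 2.36 × 0.8800 = 2.077 mA.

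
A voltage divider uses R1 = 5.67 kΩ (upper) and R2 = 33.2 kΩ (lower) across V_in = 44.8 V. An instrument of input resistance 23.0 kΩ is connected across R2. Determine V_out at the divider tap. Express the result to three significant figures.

V_out ≈ 31.6 V

First combine the lower leg with the load: R2 ‖ R_L = 13.59 kΩ.
Now apply the divider: V_out = 44.8 × 0.7056 = 31.61 V.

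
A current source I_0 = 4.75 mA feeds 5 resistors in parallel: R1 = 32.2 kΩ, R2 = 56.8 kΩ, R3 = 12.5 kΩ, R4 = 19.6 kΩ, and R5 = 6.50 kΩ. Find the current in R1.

I ≈ 0.442 mA

Total conductance ΣG = 1/32.2 + 1/56.8 + 1/12.5 + 1/19.6 + 1/6.50 = 0.3335 (units of 1/kΩ).
By the current-divider rule, I = I_0 · G_k/ΣG = 4.75 × 0.09311 = 0.4423 mA.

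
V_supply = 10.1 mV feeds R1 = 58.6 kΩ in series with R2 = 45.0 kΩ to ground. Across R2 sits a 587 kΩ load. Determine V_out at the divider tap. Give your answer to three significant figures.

V_out ≈ 4.20 mV

R2 ‖ R_L = (45.0 × 587)/(45.0 + 587) = 41.80 kΩ.
Now apply the divider: V_out = 10.1 × 0.4163 = 4.205 mV.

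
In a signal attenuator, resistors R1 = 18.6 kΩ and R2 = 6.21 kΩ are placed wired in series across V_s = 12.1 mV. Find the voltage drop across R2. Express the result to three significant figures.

Total series resistance ΣR = 18.6 + 6.21 = 24.81 kΩ.
Voltage divider: V = V_s · (6.210 / 24.81) = 12.1 × 0.2503 = 3.029 mV.

V ≈ 3.03 mV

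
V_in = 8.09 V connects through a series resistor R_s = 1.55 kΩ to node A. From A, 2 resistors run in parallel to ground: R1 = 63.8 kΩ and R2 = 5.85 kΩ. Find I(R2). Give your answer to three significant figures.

I ≈ 1.07 mA

Parallel bank: R_p = 1/(1/63.8 + 1/5.85) = 5.359 kΩ.
V_A = 8.09 × 5.359/6.909 = 6.275 V.
Branch current I = V_A/R2 = 6.275/5.85 = 1.073 mA.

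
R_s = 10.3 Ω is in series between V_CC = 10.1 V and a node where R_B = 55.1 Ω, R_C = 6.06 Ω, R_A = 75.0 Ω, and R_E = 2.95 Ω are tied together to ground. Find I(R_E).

Parallel bank: R_p = 1/(1/55.1 + 1/6.06 + 1/75.0 + 1/2.95) = 1.867 Ω.
V_A by voltage divider: V_A = 10.1 × 1.867/(10.3 + 1.867) = 1.550 V.
I(R_E) = V_A / R_E = 1.550/2.95 = 0.5255 A.

I ≈ 0.525 A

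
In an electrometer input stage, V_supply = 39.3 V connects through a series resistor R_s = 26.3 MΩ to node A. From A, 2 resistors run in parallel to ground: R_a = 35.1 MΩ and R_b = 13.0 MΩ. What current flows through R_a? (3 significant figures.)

Combine the parallel branches: R_p = (1/35.1 + 1/13.0)⁻¹ = 9.486 MΩ.
V_A by voltage divider: V_A = 39.3 × 9.486/(26.3 + 9.486) = 10.42 V.
I(R_a) = V_A / R_a = 10.42/35.1 = 0.2968 µA.
(Check via current divider: I_total = 1.098 µA; share G_k/ΣG = 0.2703 → same result.)

I ≈ 0.297 µA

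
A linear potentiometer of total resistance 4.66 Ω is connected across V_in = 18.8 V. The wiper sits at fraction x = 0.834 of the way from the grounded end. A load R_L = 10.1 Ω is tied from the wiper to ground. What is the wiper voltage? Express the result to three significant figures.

The pot divides into 0.7736 Ω above the wiper and 3.886 Ω below.
Lower segment in parallel with the load: 3.886 ‖ 10.1 = 2.807 Ω.
V_out = 18.8 × 2.807/(0.7736 + 2.807) = 14.74 V.
(Unloaded: V_out = x·V_in = 15.7 V.)

V_out ≈ 14.7 V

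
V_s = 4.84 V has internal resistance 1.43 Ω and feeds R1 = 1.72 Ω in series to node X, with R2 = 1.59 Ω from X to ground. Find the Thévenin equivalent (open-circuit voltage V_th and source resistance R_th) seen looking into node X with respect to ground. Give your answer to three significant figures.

V_th ≈ 1.62 V, R_th ≈ 1.06 Ω

R1' = 1.43 + 1.72 = 3.150 Ω (source resistance + R1).
V_th is the unloaded tap voltage: V_s · R2/(R1'+R2) = 4.84 × 0.3354 = 1.624 V.
With V_s suppressed (replaced by a short), R_th = R1' ‖ R2 = (3.150 × 1.59)/(3.150 + 1.59) = 1.057 Ω.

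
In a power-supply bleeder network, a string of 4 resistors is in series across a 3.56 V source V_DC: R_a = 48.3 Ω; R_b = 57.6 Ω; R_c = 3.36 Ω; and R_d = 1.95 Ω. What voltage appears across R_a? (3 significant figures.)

V ≈ 1.55 V

ΣR = 48.3 + 57.6 + 3.36 + 1.95 = 111.2 Ω.
V = V_DC · R/ΣR = 3.56 × 0.4343 = 1.546 V.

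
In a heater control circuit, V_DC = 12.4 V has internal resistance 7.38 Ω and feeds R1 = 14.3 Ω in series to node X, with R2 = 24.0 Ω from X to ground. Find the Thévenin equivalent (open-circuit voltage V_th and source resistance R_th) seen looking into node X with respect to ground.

V_th ≈ 6.51 V, R_th ≈ 11.4 Ω

R1' = 7.38 + 14.3 = 21.68 Ω (source resistance + R1).
With X open, the divider is unloaded: V_th = 12.4 × 24.0/45.68 = 6.515 V.
Zeroing V_DC shorts the top of R1' to ground, so R_th = R1' ‖ R2 = 11.39 Ω.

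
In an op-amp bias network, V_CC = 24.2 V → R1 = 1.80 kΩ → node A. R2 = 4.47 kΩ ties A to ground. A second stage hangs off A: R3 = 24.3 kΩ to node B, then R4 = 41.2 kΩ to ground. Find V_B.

Node A sees R2 in parallel with the series input of stage 2, R3 + R4 = 65.50 kΩ.
Effective lower resistance at A: R2 ‖ 65.50 = 4.184 kΩ.
So V_A = 24.2 × 0.6992 = 16.92 V.
V_B = V_A × 0.6290 = 10.64 V.

V_B ≈ 10.6 V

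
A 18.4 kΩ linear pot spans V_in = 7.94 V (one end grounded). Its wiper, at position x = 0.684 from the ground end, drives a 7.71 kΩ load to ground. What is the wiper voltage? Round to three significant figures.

Split the track: R_lower = x·R_p = 12.59 kΩ, R_upper = (1−x)·R_p = 5.814 kΩ.
Lower segment in parallel with the load: 12.59 ‖ 7.71 = 4.781 kΩ.
Then V_out = V_in · 4.781/(5.814 + 4.781) = 3.583 V.

V_out ≈ 3.58 V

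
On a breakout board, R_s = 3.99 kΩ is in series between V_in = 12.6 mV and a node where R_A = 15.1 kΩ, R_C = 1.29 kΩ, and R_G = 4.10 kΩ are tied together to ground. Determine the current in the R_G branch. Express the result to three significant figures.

I ≈ 0.577 µA

Equivalent of the parallel group: R_p = 0.9214 kΩ.
Node voltage V_A = V_in · R_p/(R_s + R_p) = 12.6 × 0.1876 = 2.364 mV.
I(R_G) = V_A / R_G = 2.364/4.10 = 0.5765 µA.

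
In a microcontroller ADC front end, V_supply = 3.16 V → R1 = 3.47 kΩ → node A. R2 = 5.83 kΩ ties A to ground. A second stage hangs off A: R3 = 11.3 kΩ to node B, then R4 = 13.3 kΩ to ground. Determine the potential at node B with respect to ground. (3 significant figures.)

V_B ≈ 0.984 V

The second stage (R3 + R4 = 24.60 kΩ) loads node A in parallel with R2.
R2 ‖ (R3+R4) = 4.713 kΩ.
So V_A = 3.16 × 0.5760 = 1.820 V.
V_B = V_A × 0.5407 = 0.9840 V.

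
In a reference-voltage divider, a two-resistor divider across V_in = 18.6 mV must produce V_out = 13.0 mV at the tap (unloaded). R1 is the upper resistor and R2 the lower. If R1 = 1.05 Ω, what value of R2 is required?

R2 ≈ 2.44 Ω

V_out/V_in = R2/(R1+R2) = 0.6989.
So R2 = R1 · V_out/(V_in − V_out) = 1.05 × 13.0/(18.6 − 13.0) = 1.05 × 2.321 = 2.437 Ω.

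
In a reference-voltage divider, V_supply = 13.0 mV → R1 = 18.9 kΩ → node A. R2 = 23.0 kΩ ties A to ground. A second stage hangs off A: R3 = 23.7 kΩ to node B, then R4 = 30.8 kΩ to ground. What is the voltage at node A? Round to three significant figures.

V_A ≈ 5.99 mV

Node A sees R2 in parallel with the series input of stage 2, R3 + R4 = 54.50 kΩ.
R2 ‖ (R3+R4) = 16.17 kΩ.
V_A = 13.0 × 16.17/(18.9 + 16.17) = 5.995 mV.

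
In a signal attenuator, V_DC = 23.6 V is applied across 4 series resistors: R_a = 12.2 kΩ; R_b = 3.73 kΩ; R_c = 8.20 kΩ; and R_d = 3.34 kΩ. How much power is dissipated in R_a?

P ≈ 9.00 mW

Series current I = V_DC/ΣR = 23.6/27.47 = 0.8591 mA.
P(R_a) = I²·R_a = (0.8591)² × 12.2 = 9.005 mW.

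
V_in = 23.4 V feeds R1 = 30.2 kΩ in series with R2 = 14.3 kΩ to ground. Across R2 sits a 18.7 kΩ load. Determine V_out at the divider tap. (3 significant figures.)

First combine the lower leg with the load: R2 ‖ R_L = 8.103 kΩ.
Then V_out = V_in · R2'/(R1 + R2') = 23.4 × 8.103/38.30 = 4.950 V.

V_out ≈ 4.95 V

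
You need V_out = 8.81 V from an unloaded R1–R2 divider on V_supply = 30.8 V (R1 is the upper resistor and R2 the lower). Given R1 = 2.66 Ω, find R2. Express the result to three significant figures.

The divider ratio is R2/(R1+R2) = 8.81/30.8 = 0.2860.
So R2 = R1 · V_out/(V_supply − V_out) = 2.66 × 8.81/(30.8 − 8.81) = 2.66 × 0.4006 = 1.066 Ω.

R2 ≈ 1.07 Ω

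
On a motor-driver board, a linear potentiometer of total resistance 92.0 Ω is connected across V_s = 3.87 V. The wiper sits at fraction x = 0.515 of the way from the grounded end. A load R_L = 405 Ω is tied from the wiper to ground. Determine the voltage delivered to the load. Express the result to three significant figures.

Lower segment x·R_p = 47.38 Ω; upper segment (1−x)·R_p = 44.62 Ω.
Lower segment in parallel with the load: 47.38 ‖ 405 = 42.42 Ω.
Then V_out = V_s · 42.42/(44.62 + 42.42) = 1.886 V.
(Unloaded: V_out = x·V_s = 1.99 V.)

V_out ≈ 1.89 V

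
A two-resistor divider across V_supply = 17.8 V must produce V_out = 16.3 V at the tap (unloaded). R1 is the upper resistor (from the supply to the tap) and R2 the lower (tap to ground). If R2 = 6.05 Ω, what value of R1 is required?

Required fraction k = V_out/V_supply = 0.9157.
So R1 = R2 · (V_supply/V_out − 1) = 6.05 × (17.8/16.3 − 1) = 6.05 × 0.09202 = 0.5567 Ω.

R1 ≈ 0.557 Ω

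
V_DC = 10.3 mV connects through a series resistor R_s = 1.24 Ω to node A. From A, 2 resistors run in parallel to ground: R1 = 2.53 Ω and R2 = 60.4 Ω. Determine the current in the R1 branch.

I ≈ 2.69 mA

Equivalent of the parallel group: R_p = 2.428 Ω.
Node voltage V_A = V_DC · R_p/(R_s + R_p) = 10.3 × 0.6620 = 6.818 mV.
Branch current I = V_A/R1 = 6.818/2.53 = 2.695 mA.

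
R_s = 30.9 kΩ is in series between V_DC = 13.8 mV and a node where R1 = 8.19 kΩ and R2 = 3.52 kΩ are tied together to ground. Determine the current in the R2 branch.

I ≈ 0.289 µA

Equivalent of the parallel group: R_p = 2.462 kΩ.
V_A = 13.8 × 2.462/33.36 = 1.018 mV.
Branch current I = V_A/R2 = 1.018/3.52 = 0.2893 µA.
(Check via current divider: I_total = 0.4136 µA; share G_k/ΣG = 0.6994 → same result.)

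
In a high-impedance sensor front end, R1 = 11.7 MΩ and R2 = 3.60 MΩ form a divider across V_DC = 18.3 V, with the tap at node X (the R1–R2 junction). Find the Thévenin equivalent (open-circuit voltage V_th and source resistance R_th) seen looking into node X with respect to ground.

V_th ≈ 4.31 V, R_th ≈ 2.75 MΩ

With X open, the divider is unloaded: V_th = 18.3 × 3.60/15.30 = 4.306 V.
Looking into X with the source shorted: R_th = R1·R2/(R1+R2) = 11.70 × 3.60/15.30 = 2.753 MΩ.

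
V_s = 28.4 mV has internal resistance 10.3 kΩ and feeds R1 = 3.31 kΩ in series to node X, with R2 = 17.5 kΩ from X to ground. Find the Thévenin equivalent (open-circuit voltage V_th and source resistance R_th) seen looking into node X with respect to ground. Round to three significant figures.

R1' = 10.3 + 3.31 = 13.61 kΩ (source resistance + R1).
With X open, the divider is unloaded: V_th = 28.4 × 17.5/31.11 = 15.98 mV.
With V_s suppressed (replaced by a short), R_th = R1' ‖ R2 = (13.61 × 17.5)/(13.61 + 17.5) = 7.656 kΩ.

V_th ≈ 16.0 mV, R_th ≈ 7.66 kΩ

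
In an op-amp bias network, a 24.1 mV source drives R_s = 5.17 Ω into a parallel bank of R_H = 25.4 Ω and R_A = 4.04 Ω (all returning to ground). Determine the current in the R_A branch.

Parallel bank: R_p = 1/(1/25.4 + 1/4.04) = 3.486 Ω.
V_A by voltage divider: V_A = 24.1 × 3.486/(5.17 + 3.486) = 9.705 mV.
Branch current I = V_A/R_A = 9.705/4.04 = 2.402 mA.

I ≈ 2.40 mA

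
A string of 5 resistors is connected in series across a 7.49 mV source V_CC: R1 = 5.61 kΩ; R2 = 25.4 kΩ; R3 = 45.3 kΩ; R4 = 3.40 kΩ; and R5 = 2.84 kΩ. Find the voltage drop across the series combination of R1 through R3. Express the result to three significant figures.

V ≈ 6.92 mV

Series total: ΣR = 5.61 + 25.4 + 45.3 + 3.40 + 2.84 = 82.55 kΩ.
R_{R1..R3} = 5.61 + 25.4 + 45.3 = 76.31 kΩ.
By the voltage-divider rule, V = 7.49 × 76.31/82.55 = 6.924 mV.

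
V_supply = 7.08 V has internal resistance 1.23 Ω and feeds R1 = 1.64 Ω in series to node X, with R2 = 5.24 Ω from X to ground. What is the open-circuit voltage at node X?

V_th ≈ 4.57 V

R1' = 1.23 + 1.64 = 2.870 Ω (source resistance + R1).
V_th is the unloaded tap voltage: V_supply · R2/(R1'+R2) = 7.08 × 0.6461 = 4.575 V.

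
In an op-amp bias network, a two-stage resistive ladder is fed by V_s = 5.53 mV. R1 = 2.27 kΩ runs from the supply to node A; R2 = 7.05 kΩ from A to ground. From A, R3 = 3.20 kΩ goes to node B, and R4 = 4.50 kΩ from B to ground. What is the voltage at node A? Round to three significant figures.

The second stage (R3 + R4 = 7.700 kΩ) loads node A in parallel with R2.
R2 ‖ (R3+R4) = 3.680 kΩ.
V_A = 5.53 × 3.680/(2.27 + 3.680) = 3.420 mV.

V_A ≈ 3.42 mV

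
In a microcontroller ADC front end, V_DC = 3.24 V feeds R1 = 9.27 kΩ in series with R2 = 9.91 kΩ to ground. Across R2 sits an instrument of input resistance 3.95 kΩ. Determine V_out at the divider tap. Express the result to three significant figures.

First combine the lower leg with the load: R2 ‖ R_L = 2.824 kΩ.
Now apply the divider: V_out = 3.24 × 0.2335 = 0.7566 V.
(Unloaded it would be 1.67 V; the load pulls it down.)

V_out ≈ 0.757 V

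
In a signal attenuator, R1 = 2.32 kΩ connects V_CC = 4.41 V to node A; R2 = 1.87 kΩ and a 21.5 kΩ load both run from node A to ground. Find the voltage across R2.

V_out ≈ 1.88 V

First combine the lower leg with the load: R2 ‖ R_L = 1.720 kΩ.
Then V_out = V_CC · R2'/(R1 + R2') = 4.41 × 1.720/4.040 = 1.878 V.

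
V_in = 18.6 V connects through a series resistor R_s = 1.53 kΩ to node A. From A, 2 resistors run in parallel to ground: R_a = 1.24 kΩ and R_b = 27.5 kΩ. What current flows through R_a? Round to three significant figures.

Combine the parallel branches: R_p = (1/1.24 + 1/27.5)⁻¹ = 1.186 kΩ.
V_A by voltage divider: V_A = 18.6 × 1.186/(1.53 + 1.186) = 8.124 V.
Branch current I = V_A/R_a = 8.124/1.24 = 6.552 mA.
(Check via current divider: I_total = 6.847 mA; share G_k/ΣG = 0.9569 → same result.)

I ≈ 6.55 mA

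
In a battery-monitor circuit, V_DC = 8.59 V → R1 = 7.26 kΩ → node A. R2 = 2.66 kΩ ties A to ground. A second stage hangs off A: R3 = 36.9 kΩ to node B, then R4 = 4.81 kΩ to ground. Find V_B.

Node A sees R2 in parallel with the series input of stage 2, R3 + R4 = 41.71 kΩ.
Effective lower resistance at A: R2 ‖ 41.71 = 2.501 kΩ.
So V_A = 8.59 × 0.2562 = 2.201 V.
V_B = V_A × 0.1153 = 0.2538 V.

V_B ≈ 0.254 V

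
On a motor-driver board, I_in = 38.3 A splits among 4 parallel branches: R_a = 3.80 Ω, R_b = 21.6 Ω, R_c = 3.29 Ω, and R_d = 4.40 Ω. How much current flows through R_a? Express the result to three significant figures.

I ≈ 12.0 A

Conductances: ΣG = 1/3.80 + 1/21.6 + 1/3.29 + 1/4.40 = 0.8407 (1/Ω).
R_a takes the fraction G_k/ΣG = 0.2632/0.8407 = 0.3130, so I = 38.3 × 0.3130 = 11.99 A.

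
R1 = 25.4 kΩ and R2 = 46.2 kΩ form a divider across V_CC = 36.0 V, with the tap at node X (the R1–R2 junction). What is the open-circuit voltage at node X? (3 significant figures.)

V_th is the unloaded tap voltage: V_CC · R2/(R1+R2) = 36.0 × 0.6453 = 23.23 V.

V_th ≈ 23.2 V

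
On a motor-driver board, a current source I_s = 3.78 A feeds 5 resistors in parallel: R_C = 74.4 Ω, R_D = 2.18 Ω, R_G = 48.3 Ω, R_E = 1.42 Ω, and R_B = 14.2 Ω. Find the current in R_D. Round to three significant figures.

I ≈ 1.37 A

Total conductance ΣG = 1/74.4 + 1/2.18 + 1/48.3 + 1/1.42 + 1/14.2 = 1.268 (units of 1/Ω).
R_D takes the fraction G_k/ΣG = 0.4587/1.268 = 0.3619, so I = 3.78 × 0.3619 = 1.368 A.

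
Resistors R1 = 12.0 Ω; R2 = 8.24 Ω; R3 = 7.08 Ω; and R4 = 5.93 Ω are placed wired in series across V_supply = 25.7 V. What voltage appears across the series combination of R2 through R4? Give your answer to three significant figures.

V ≈ 16.4 V

ΣR = 12.0 + 8.24 + 7.08 + 5.93 = 33.25 Ω.
R_{R2..R4} = 8.24 + 7.08 + 5.93 = 21.25 Ω.
Voltage divider: V = V_supply · (21.25 / 33.25) = 25.7 × 0.6391 = 16.42 V.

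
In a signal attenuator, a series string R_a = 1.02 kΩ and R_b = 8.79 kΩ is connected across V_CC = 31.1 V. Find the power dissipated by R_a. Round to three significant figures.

P ≈ 10.3 mW

The common current is I = 31.1/9.810 = 3.170 mA.
P = I²R = 10.05 × 1.02 = 10.25 mW.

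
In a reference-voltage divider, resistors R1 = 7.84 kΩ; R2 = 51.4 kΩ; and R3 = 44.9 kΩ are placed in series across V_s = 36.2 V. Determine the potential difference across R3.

V ≈ 15.6 V

ΣR = 7.84 + 51.4 + 44.9 = 104.1 kΩ.
By the voltage-divider rule, V = 36.2 × 44.90/104.1 = 15.61 V.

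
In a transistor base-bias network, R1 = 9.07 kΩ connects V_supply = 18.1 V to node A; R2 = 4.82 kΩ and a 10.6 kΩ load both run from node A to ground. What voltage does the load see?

The load sits in parallel with R2, giving an effective lower resistance R2' = R2·R_L/(R2+R_L) = 3.313 kΩ.
Now apply the divider: V_out = 18.1 × 0.2676 = 4.843 V.

V_out ≈ 4.84 V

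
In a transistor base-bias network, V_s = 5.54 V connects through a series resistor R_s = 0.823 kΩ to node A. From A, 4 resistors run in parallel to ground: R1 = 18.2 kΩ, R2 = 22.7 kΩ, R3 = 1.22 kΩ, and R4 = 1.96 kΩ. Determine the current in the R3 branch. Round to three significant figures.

Equivalent of the parallel group: R_p = 0.6999 kΩ.
V_A = 5.54 × 0.6999/1.523 = 2.546 V.
I(R3) = V_A / R3 = 2.546/1.22 = 2.087 mA.

I ≈ 2.09 mA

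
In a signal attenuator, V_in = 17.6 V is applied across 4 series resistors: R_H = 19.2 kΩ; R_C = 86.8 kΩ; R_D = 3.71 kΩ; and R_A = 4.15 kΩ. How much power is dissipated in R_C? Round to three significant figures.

P ≈ 2.07 mW

Series current I = V_in/ΣR = 17.6/113.9 = 0.1546 mA.
P = I²R = 0.02389 × 86.8 = 2.074 mW.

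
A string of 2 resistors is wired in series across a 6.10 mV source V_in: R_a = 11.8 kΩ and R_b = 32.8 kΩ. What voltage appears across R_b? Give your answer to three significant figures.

Total series resistance ΣR = 11.8 + 32.8 = 44.60 kΩ.
By the voltage-divider rule, V = 6.10 × 32.80/44.60 = 4.486 mV.

V ≈ 4.49 mV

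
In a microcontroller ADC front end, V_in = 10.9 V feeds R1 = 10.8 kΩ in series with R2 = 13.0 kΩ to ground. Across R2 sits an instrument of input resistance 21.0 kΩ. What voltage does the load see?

First combine the lower leg with the load: R2 ‖ R_L = 8.029 kΩ.
Then V_out = V_in · R2'/(R1 + R2') = 10.9 × 8.029/18.83 = 4.648 V.
(Unloaded it would be 5.95 V; the load pulls it down.)

V_out ≈ 4.65 V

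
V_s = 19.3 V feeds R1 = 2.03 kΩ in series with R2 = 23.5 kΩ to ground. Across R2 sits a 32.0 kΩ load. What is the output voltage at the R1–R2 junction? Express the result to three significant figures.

R2 ‖ R_L = (23.5 × 32.0)/(23.5 + 32.0) = 13.55 kΩ.
Then V_out = V_s · R2'/(R1 + R2') = 19.3 × 13.55/15.58 = 16.79 V.
(Unloaded it would be 17.8 V; the load pulls it down.)

V_out ≈ 16.8 V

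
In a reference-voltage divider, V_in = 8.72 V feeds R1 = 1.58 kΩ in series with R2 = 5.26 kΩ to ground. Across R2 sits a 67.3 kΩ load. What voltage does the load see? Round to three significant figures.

First combine the lower leg with the load: R2 ‖ R_L = 4.879 kΩ.
Then V_out = V_in · R2'/(R1 + R2') = 8.72 × 4.879/6.459 = 6.587 V.

V_out ≈ 6.59 V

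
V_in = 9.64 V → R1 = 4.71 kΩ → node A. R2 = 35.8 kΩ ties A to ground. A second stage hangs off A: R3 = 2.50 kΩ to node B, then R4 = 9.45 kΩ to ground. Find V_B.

The second stage (R3 + R4 = 11.95 kΩ) loads node A in parallel with R2.
Effective lower resistance at A: R2 ‖ 11.95 = 8.959 kΩ.
First divider: V_A = V_in · 8.959/(4.71 + 8.959) = 6.318 V.
Then the unloaded second divider: V_B = V_A × R4/(R3+R4) = 6.318 × 0.7908 = 4.997 V.

V_B ≈ 5.00 V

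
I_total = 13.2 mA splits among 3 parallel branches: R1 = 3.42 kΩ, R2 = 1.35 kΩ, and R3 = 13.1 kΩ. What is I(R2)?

I ≈ 8.81 mA

Total conductance ΣG = 1/3.42 + 1/1.35 + 1/13.1 = 1.109 (units of 1/kΩ).
By the current-divider rule, I = I_total · G_k/ΣG = 13.2 × 0.6677 = 8.813 mA.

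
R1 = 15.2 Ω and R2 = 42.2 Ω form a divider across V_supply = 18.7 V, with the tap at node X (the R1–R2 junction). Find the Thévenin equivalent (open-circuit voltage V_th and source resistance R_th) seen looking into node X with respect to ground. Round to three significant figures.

V_th ≈ 13.7 V, R_th ≈ 11.2 Ω

Open-circuit (no load on X): V_th = V_supply · R2/(R1 + R2) = 18.7 × 42.2/(15.20 + 42.2) = 13.75 V.
With V_supply suppressed (replaced by a short), R_th = R1 ‖ R2 = (15.20 × 42.2)/(15.20 + 42.2) = 11.17 Ω.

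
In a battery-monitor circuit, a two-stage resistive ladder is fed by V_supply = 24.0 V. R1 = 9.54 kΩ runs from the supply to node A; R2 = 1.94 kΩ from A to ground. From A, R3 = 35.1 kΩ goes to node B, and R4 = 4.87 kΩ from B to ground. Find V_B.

Looking into the second stage from A: R3 + R4 = 39.97 kΩ appears in parallel with R2.
Effective lower resistance at A: R2 ‖ 39.97 = 1.850 kΩ.
First divider: V_A = V_supply · 1.850/(9.54 + 1.850) = 3.899 V.
Then the unloaded second divider: V_B = V_A × R4/(R3+R4) = 3.899 × 0.1218 = 0.4750 V.

V_B ≈ 0.475 V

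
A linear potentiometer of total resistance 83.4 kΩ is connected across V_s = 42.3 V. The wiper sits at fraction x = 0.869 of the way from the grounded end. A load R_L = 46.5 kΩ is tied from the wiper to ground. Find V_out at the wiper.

V_out ≈ 30.5 V

Lower segment x·R_p = 72.47 kΩ; upper segment (1−x)·R_p = 10.93 kΩ.
R_L loads the lower segment: effective lower R = 28.33 kΩ.
Then V_out = V_s · 28.33/(10.93 + 28.33) = 30.53 V.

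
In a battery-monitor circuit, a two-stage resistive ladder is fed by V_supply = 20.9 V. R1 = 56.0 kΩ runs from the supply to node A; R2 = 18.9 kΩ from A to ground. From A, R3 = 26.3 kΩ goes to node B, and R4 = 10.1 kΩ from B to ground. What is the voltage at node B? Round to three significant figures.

The second stage (R3 + R4 = 36.40 kΩ) loads node A in parallel with R2.
R2 ‖ (R3+R4) = 12.44 kΩ.
V_A = 20.9 × 12.44/(56.0 + 12.44) = 3.799 V.
V_B = V_A × 0.2775 = 1.054 V.

V_B ≈ 1.05 V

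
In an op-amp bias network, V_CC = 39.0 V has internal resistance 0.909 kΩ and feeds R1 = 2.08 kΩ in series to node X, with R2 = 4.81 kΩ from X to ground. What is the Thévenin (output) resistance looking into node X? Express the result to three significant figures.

R_th ≈ 1.84 kΩ

R1' = 0.909 + 2.08 = 2.989 kΩ (source resistance + R1).
With V_CC suppressed (replaced by a short), R_th = R1' ‖ R2 = (2.989 × 4.81)/(2.989 + 4.81) = 1.843 kΩ.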